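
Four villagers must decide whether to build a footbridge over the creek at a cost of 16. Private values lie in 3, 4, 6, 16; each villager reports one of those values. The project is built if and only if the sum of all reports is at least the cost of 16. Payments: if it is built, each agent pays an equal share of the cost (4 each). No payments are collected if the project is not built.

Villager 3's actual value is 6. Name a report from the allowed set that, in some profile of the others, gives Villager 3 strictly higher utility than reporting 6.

16

Suppose Villager 1 reports 3, Villager 2 reports 3 and Villager 4 reports 3.
Report 6: project not built, utility 0.
Report 16: project built, pays 4, utility 6 - 4 = 2.
So reporting 16 beats truth here (2 > 0).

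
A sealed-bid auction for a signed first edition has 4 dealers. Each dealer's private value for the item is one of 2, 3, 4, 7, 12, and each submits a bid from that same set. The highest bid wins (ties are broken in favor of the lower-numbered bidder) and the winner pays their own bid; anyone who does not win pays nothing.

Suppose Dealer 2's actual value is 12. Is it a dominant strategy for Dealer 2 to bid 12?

No

Consider the case where Dealer 1 bids 2, Dealer 3 bids 2 and Dealer 4 bids 2.
Truthful bid 12: wins, pays 12, utility 12 - 12 = 0.
Bid 3 instead: wins, pays 3, utility 12 - 3 = 9.
Since 9 > 0, bidding 3 is strictly better here, so truthful bidding is not dominant.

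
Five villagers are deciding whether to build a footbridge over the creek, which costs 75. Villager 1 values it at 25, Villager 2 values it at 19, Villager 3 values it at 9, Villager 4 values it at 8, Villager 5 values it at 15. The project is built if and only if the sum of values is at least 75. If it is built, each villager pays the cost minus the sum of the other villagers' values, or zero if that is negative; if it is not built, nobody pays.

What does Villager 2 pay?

18

Total value 76 ≥ cost 75, so the project is built.
The other villagers' values sum to 57.
Cost minus that sum is 75 - 57 = 18.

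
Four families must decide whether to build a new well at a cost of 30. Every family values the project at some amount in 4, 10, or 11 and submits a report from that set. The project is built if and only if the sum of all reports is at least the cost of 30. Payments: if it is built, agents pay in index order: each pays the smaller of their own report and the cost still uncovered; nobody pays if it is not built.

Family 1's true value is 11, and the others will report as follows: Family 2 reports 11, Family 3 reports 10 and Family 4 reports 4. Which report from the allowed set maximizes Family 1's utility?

10

Report 4: project not built, utility 0.
Report 10: project built, pays 10, utility 11 - 10 = 1.
Report 11: project built, pays 11, utility 11 - 11 = 0.
The best choice is 10 with utility 1.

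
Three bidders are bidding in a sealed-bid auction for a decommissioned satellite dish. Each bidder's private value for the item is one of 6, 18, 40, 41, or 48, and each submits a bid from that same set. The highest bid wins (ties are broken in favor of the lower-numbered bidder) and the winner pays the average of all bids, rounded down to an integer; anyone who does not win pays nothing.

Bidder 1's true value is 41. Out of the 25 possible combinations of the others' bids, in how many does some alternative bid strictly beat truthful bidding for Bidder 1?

12

Others bid (6, 6): truth gives 24; bid 6 gives 35 > 24. Violating.
Others bid (6, 18): truth gives 20; bid 18 gives 27 > 20. Violating.
Others bid (6, 40): truth gives 12; bid 40 gives 13 > 12. Violating.
Others bid (6, 48): truth gives 0; bid 48 gives 7 > 0. Violating.
Others bid (6, 41): truth gives 12; no alternative beats it.
Others bid (18, 41): truth gives 8; no alternative beats it.
(Checking all 25 profiles: 12 have a profitable deviation, 13 do not.)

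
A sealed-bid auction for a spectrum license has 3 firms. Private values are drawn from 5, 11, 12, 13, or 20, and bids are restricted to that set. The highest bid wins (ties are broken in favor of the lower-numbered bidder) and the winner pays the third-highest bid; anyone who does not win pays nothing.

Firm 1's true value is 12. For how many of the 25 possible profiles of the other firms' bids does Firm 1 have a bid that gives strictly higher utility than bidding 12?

8

Others bid (5, 13): truth gives 0; bid 13 gives 7 > 0. Violating.
Others bid (5, 20): truth gives 0; bid 20 gives 7 > 0. Violating.
Others bid (11, 13): truth gives 0; bid 13 gives 1 > 0. Violating.
Others bid (11, 20): truth gives 0; bid 20 gives 1 > 0. Violating.
Others bid (5, 5): truth gives 7; no alternative beats it.
Others bid (5, 11): truth gives 7; no alternative beats it.
(Checking all 25 profiles: 8 have a profitable deviation, 17 do not.)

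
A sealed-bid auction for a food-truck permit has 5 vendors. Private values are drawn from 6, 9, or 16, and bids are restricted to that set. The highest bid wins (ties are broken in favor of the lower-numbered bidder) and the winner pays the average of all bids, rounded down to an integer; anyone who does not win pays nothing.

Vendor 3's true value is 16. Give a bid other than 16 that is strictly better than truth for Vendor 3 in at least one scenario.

Suppose Vendor 1 bids 6, Vendor 2 bids 6, Vendor 4 bids 6 and Vendor 5 bids 6.
Bid 16: wins, pays 8, utility 16 - 8 = 8.
Bid 9: wins, pays 6, utility 16 - 6 = 10.
So bidding 9 beats truth here (10 > 8).

9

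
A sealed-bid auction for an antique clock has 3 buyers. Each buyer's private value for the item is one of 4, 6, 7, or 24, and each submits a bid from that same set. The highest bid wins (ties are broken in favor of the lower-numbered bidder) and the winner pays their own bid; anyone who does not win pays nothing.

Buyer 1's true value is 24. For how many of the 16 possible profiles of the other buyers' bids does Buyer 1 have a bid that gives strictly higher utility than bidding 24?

9

Others bid (4, 4): truth gives 0; bid 4 gives 20 > 0. Violating.
Others bid (4, 6): truth gives 0; bid 6 gives 18 > 0. Violating.
Others bid (4, 7): truth gives 0; bid 7 gives 17 > 0. Violating.
Others bid (6, 4): truth gives 0; bid 6 gives 18 > 0. Violating.
Others bid (4, 24): truth gives 0; no alternative beats it.
Others bid (6, 24): truth gives 0; no alternative beats it.
(Checking all 16 profiles: 9 have a profitable deviation, 7 do not.)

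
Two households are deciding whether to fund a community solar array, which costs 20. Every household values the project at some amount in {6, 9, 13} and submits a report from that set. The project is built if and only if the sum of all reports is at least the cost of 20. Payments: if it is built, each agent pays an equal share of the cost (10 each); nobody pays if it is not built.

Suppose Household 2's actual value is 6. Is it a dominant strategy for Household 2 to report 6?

Yes

Check each profile of the others' reports and compare truth against every alternative report.
Others report (13): truth gives 0, best alternative gives -4.
Others report (6): truth gives 0, best alternative gives 0.
Others report (9): truth gives 0, best alternative gives 0.
In every case the truthful report is at least as good as any alternative, so it is a dominant strategy.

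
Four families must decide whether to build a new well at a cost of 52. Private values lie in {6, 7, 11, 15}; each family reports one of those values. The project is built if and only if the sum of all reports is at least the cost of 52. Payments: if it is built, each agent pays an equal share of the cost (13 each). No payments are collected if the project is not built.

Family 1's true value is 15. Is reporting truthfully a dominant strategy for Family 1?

Yes

Check each profile of the others' reports and compare truth against every alternative report.
Others report (7, 15, 15): truth gives 2, best alternative gives 0.
Others report (11, 11, 15): truth gives 2, best alternative gives 0.
Others report (11, 15, 11): truth gives 2, best alternative gives 0.
Others report (15, 7, 15): truth gives 2, best alternative gives 0.
Others report (15, 11, 11): truth gives 2, best alternative gives 0.
Others report (15, 15, 7): truth gives 2, best alternative gives 0.
(Remaining 58 profiles checked similarly; truth is weakly best in each.)
In every case the truthful report is at least as good as any alternative, so it is a dominant strategy.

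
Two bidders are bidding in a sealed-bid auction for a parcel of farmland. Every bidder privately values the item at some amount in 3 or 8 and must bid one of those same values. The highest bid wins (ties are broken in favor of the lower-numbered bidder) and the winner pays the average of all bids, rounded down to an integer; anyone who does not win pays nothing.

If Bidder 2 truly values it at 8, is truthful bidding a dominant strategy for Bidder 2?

Yes

Check each profile of the others' bids and compare truth against every alternative bid.
Others bid (3): truth gives 3, best alternative gives 0.
Others bid (8): truth gives 0, best alternative gives 0.
In every case the truthful bid is at least as good as any alternative, so it is a dominant strategy.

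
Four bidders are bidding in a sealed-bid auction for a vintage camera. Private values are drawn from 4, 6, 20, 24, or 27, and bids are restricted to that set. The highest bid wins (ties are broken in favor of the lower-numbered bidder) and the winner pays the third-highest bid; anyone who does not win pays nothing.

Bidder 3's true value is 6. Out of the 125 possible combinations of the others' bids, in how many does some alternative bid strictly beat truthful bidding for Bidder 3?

Others bid (4, 4, 20): truth gives 0; bid 20 gives 2 > 0. Violating.
Others bid (4, 4, 24): truth gives 0; bid 24 gives 2 > 0. Violating.
Others bid (4, 4, 27): truth gives 0; bid 27 gives 2 > 0. Violating.
Others bid (4, 6, 4): truth gives 0; bid 20 gives 2 > 0. Violating.
Others bid (4, 4, 4): truth gives 2; no alternative beats it.
Others bid (4, 4, 6): truth gives 2; no alternative beats it.
(Checking all 125 profiles: 9 have a profitable deviation, 116 do not.)

9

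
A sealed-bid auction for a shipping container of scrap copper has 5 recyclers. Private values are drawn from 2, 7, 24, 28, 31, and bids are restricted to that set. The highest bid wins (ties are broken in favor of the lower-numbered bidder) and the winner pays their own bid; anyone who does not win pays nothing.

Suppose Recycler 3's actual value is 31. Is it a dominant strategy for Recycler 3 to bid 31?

Consider the case where Recycler 1 bids 2, Recycler 2 bids 2, Recycler 4 bids 2 and Recycler 5 bids 2.
Truthful bid 31: wins, pays 31, utility 31 - 31 = 0.
Bid 7 instead: wins, pays 7, utility 31 - 7 = 24.
Since 24 > 0, bidding 7 is strictly better here, so truthful bidding is not dominant.

No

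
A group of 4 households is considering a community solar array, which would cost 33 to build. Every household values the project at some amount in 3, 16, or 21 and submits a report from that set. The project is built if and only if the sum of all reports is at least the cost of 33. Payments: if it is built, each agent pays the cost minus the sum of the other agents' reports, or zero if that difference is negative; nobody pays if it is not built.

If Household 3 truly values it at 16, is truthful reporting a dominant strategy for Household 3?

Check each profile of the others' reports and compare truth against every alternative report.
Others report (3, 16, 16): truth gives 16, best alternative gives 16.
Others report (3, 16, 21): truth gives 16, best alternative gives 16.
Others report (3, 21, 16): truth gives 16, best alternative gives 16.
Others report (3, 21, 21): truth gives 16, best alternative gives 16.
Others report (16, 3, 16): truth gives 16, best alternative gives 16.
Others report (16, 3, 21): truth gives 16, best alternative gives 16.
(Remaining 21 profiles checked similarly; truth is weakly best in each.)
In every case the truthful report is at least as good as any alternative, so it is a dominant strategy.

Yes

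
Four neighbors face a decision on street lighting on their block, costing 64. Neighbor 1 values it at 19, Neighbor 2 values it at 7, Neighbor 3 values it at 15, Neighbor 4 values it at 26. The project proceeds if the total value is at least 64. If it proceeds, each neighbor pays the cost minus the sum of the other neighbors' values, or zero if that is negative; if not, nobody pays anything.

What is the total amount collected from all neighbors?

55

Total value 67 ≥ cost 64, so it is built.
Neighbor 1: others sum to 48; max(0, 64 - 48) = 16.
Neighbor 2: others sum to 60; max(0, 64 - 60) = 4.
Neighbor 3: others sum to 52; max(0, 64 - 52) = 12.
Neighbor 4: others sum to 41; max(0, 64 - 41) = 23.
Total collected = 16 + 4 + 12 + 23 = 55.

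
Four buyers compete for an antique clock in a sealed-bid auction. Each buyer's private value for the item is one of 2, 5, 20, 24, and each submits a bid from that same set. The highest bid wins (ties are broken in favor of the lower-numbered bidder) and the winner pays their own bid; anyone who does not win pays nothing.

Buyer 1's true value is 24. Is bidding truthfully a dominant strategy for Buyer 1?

No

Consider the case where Buyer 2 bids 2, Buyer 3 bids 2 and Buyer 4 bids 2.
Truthful bid 24: wins, pays 24, utility 24 - 24 = 0.
Bid 2 instead: wins, pays 2, utility 24 - 2 = 22.
Since 22 > 0, bidding 2 is strictly better here, so truthful bidding is not dominant.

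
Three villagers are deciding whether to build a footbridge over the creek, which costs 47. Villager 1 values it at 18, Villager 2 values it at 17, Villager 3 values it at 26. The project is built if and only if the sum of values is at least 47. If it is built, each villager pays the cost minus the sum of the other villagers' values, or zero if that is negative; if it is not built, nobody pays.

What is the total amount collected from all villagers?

Total value 61 ≥ cost 47, so it is built.
Villager 1: others sum to 43; max(0, 47 - 43) = 4.
Villager 2: others sum to 44; max(0, 47 - 44) = 3.
Villager 3: others sum to 35; max(0, 47 - 35) = 12.
Total collected = 4 + 3 + 12 = 19.

19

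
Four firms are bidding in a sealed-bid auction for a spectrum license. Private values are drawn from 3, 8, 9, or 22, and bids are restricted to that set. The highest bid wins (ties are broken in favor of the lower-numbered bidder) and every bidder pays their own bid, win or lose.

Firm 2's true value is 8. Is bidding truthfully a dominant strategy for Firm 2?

No

Consider the case where Firm 1 bids 3, Firm 3 bids 3 and Firm 4 bids 9.
Truthful bid 8: loses but pays 8, utility -8.
Bid 3 instead: loses but pays 3, utility -3.
Since -3 > -8, bidding 3 is strictly better here, so truthful bidding is not dominant.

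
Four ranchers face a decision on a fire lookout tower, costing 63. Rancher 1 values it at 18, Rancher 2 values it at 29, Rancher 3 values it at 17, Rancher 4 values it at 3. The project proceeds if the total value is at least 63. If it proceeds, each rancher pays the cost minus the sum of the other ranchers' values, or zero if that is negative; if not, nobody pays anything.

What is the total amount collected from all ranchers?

Total value 67 ≥ cost 63, so it is built.
Rancher 1: others sum to 49; max(0, 63 - 49) = 14.
Rancher 2: others sum to 38; max(0, 63 - 38) = 25.
Rancher 3: others sum to 50; max(0, 63 - 50) = 13.
Rancher 4: others sum to 64; max(0, 63 - 64) = 0.
Total collected = 14 + 25 + 13 + 0 = 52.

52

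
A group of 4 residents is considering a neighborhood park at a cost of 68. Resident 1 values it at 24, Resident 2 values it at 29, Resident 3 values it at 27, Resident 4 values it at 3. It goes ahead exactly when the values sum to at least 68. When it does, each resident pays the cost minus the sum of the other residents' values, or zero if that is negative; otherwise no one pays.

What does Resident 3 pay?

Total value 83 ≥ cost 68, so the project is built.
The other residents' values sum to 56.
Cost minus that sum is 68 - 56 = 12.

12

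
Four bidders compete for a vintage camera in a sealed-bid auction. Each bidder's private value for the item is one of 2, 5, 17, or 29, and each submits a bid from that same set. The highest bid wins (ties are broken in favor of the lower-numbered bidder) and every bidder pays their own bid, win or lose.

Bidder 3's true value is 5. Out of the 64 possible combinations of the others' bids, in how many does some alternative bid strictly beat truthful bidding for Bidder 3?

Others bid (2, 2, 17): truth gives -5; bid 2 gives -2 > -5. Violating.
Others bid (2, 2, 29): truth gives -5; bid 2 gives -2 > -5. Violating.
Others bid (2, 5, 2): truth gives -5; bid 2 gives -2 > -5. Violating.
Others bid (2, 5, 5): truth gives -5; bid 2 gives -2 > -5. Violating.
Others bid (2, 2, 2): truth gives 0; no alternative beats it.
Others bid (2, 2, 5): truth gives 0; no alternative beats it.
(Checking all 64 profiles: 62 have a profitable deviation, 2 do not.)

62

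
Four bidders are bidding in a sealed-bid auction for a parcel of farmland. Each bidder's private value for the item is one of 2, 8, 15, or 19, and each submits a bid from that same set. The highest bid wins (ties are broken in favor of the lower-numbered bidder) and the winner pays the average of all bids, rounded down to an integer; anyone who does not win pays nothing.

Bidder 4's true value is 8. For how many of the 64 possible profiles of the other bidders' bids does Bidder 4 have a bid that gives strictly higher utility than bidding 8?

3

Others bid (2, 2, 8): truth gives 0; bid 15 gives 2 > 0. Violating.
Others bid (2, 8, 2): truth gives 0; bid 15 gives 2 > 0. Violating.
Others bid (8, 2, 2): truth gives 0; bid 15 gives 2 > 0. Violating.
Others bid (2, 2, 2): truth gives 5; no alternative beats it.
Others bid (2, 2, 15): truth gives 0; no alternative beats it.
(Checking all 64 profiles: 3 have a profitable deviation, 61 do not.)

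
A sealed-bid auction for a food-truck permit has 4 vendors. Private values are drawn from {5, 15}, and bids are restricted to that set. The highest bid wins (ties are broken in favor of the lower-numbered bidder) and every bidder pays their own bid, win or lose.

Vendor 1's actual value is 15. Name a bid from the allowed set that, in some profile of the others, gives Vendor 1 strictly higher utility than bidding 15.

Suppose Vendor 2 bids 5, Vendor 3 bids 5 and Vendor 4 bids 5.
Bid 15: wins, pays 15, utility 15 - 15 = 0.
Bid 5: wins, pays 5, utility 15 - 5 = 10.
So bidding 5 beats truth here (10 > 0).

5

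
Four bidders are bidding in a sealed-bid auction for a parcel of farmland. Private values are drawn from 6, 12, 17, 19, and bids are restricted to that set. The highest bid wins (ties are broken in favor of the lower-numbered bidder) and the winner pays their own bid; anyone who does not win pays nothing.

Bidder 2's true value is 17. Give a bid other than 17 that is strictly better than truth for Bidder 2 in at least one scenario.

12

Suppose Bidder 1 bids 6, Bidder 3 bids 6 and Bidder 4 bids 6.
Bid 17: wins, pays 17, utility 17 - 17 = 0.
Bid 12: wins, pays 12, utility 17 - 12 = 5.
So bidding 12 beats truth here (5 > 0).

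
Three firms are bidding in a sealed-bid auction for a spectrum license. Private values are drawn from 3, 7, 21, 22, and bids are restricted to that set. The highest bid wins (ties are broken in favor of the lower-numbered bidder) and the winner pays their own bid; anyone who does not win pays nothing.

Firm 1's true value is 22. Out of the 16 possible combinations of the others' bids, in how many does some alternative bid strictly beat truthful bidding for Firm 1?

Others bid (3, 3): truth gives 0; bid 3 gives 19 > 0. Violating.
Others bid (3, 7): truth gives 0; bid 7 gives 15 > 0. Violating.
Others bid (3, 21): truth gives 0; bid 21 gives 1 > 0. Violating.
Others bid (7, 3): truth gives 0; bid 7 gives 15 > 0. Violating.
Others bid (3, 22): truth gives 0; no alternative beats it.
Others bid (7, 22): truth gives 0; no alternative beats it.
(Checking all 16 profiles: 9 have a profitable deviation, 7 do not.)

9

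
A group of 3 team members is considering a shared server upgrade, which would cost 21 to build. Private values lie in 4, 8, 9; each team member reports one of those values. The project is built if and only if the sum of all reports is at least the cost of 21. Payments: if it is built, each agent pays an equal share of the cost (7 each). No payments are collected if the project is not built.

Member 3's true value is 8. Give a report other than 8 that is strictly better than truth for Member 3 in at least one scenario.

9

Suppose Member 1 reports 4 and Member 2 reports 8.
Report 8: project not built, utility 0.
Report 9: project built, pays 7, utility 8 - 7 = 1.
So reporting 9 beats truth here (1 > 0).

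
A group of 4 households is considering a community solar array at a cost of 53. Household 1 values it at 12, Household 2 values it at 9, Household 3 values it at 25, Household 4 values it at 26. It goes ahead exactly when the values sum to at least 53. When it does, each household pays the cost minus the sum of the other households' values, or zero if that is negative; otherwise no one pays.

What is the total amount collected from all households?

13

Total value 72 ≥ cost 53, so it is built.
Household 1: others sum to 60; max(0, 53 - 60) = 0.
Household 2: others sum to 63; max(0, 53 - 63) = 0.
Household 3: others sum to 47; max(0, 53 - 47) = 6.
Household 4: others sum to 46; max(0, 53 - 46) = 7.
Total collected = 0 + 0 + 6 + 7 = 13.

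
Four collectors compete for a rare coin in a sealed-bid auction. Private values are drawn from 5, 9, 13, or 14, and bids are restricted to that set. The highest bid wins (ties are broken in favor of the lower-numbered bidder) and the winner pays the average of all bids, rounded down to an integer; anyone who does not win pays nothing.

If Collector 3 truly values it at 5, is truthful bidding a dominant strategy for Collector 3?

Check each profile of the others' bids and compare truth against every alternative bid.
Others bid (5, 5, 9): truth gives 0, best alternative gives -2.
Others bid (5, 5, 5): truth gives 0, best alternative gives -1.
Others bid (5, 5, 13): truth gives 0, best alternative gives 0.
Others bid (5, 5, 14): truth gives 0, best alternative gives 0.
Others bid (5, 9, 5): truth gives 0, best alternative gives 0.
Others bid (5, 9, 9): truth gives 0, best alternative gives 0.
(Remaining 58 profiles checked similarly; truth is weakly best in each.)
In every case the truthful bid is at least as good as any alternative, so it is a dominant strategy.

Yes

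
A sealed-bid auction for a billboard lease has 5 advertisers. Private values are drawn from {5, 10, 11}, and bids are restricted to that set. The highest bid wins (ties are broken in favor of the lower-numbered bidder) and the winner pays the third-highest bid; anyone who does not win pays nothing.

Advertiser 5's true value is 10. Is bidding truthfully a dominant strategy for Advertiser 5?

No

Consider the case where Advertiser 1 bids 5, Advertiser 2 bids 5, Advertiser 3 bids 5 and Advertiser 4 bids 10.
Truthful bid 10: loses, pays 0, utility 0.
Bid 11 instead: wins, pays 5, utility 10 - 5 = 5.
Since 5 > 0, bidding 11 is strictly better here, so truthful bidding is not dominant.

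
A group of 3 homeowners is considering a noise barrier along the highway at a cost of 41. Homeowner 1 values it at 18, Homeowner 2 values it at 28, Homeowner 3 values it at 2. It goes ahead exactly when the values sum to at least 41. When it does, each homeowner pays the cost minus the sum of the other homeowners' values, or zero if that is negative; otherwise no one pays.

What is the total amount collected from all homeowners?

32

Total value 48 ≥ cost 41, so it is built.
Homeowner 1: others sum to 30; max(0, 41 - 30) = 11.
Homeowner 2: others sum to 20; max(0, 41 - 20) = 21.
Homeowner 3: others sum to 46; max(0, 41 - 46) = 0.
Total collected = 11 + 21 + 0 = 32.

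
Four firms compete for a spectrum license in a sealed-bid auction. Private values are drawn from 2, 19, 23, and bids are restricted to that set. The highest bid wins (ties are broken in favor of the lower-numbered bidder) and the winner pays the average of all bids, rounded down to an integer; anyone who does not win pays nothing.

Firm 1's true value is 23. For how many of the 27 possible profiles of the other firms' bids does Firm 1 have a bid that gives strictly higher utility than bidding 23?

Others bid (2, 2, 2): truth gives 16; bid 2 gives 21 > 16. Violating.
Others bid (2, 2, 19): truth gives 12; bid 19 gives 13 > 12. Violating.
Others bid (2, 19, 2): truth gives 12; bid 19 gives 13 > 12. Violating.
Others bid (2, 19, 19): truth gives 8; bid 19 gives 9 > 8. Violating.
Others bid (2, 2, 23): truth gives 11; no alternative beats it.
Others bid (2, 19, 23): truth gives 7; no alternative beats it.
(Checking all 27 profiles: 8 have a profitable deviation, 19 do not.)

8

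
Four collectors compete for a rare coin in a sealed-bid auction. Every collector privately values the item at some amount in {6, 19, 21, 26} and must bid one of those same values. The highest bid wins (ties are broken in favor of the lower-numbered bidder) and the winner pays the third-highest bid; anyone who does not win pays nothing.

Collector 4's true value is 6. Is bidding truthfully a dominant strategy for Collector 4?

Yes

Check each profile of the others' bids and compare truth against every alternative bid.
Others bid (6, 6, 6): truth gives 0, best alternative gives 0.
Others bid (6, 6, 19): truth gives 0, best alternative gives 0.
Others bid (6, 6, 21): truth gives 0, best alternative gives 0.
Others bid (6, 6, 26): truth gives 0, best alternative gives 0.
Others bid (6, 19, 6): truth gives 0, best alternative gives 0.
Others bid (6, 19, 19): truth gives 0, best alternative gives 0.
(Remaining 58 profiles checked similarly; truth is weakly best in each.)
In every case the truthful bid is at least as good as any alternative, so it is a dominant strategy.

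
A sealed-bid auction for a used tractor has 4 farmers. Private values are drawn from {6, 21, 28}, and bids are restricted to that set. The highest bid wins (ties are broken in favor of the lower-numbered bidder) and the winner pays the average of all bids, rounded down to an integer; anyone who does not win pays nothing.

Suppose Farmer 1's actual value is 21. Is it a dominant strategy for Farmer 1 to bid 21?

Consider the case where Farmer 2 bids 6, Farmer 3 bids 6 and Farmer 4 bids 6.
Truthful bid 21: wins, pays 9, utility 21 - 9 = 12.
Bid 6 instead: wins, pays 6, utility 21 - 6 = 15.
Since 15 > 12, bidding 6 is strictly better here, so truthful bidding is not dominant.

No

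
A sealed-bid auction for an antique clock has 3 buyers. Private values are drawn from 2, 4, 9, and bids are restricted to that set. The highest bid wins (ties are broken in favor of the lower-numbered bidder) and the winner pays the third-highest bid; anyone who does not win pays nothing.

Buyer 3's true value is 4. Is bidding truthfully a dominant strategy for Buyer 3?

No

Consider the case where Buyer 1 bids 2 and Buyer 2 bids 4.
Truthful bid 4: loses, pays 0, utility 0.
Bid 9 instead: wins, pays 2, utility 4 - 2 = 2.
Since 2 > 0, bidding 9 is strictly better here, so truthful bidding is not dominant.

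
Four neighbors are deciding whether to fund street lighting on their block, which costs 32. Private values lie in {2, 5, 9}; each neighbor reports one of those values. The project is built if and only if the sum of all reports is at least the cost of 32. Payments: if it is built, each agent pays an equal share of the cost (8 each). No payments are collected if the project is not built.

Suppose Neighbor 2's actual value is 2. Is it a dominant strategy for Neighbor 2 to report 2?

Check each profile of the others' reports and compare truth against every alternative report.
Others report (9, 9, 9): truth gives 0, best alternative gives -6.
Others report (2, 2, 2): truth gives 0, best alternative gives 0.
Others report (2, 2, 5): truth gives 0, best alternative gives 0.
Others report (2, 2, 9): truth gives 0, best alternative gives 0.
Others report (2, 5, 2): truth gives 0, best alternative gives 0.
Others report (2, 5, 5): truth gives 0, best alternative gives 0.
(Remaining 21 profiles checked similarly; truth is weakly best in each.)
In every case the truthful report is at least as good as any alternative, so it is a dominant strategy.

Yes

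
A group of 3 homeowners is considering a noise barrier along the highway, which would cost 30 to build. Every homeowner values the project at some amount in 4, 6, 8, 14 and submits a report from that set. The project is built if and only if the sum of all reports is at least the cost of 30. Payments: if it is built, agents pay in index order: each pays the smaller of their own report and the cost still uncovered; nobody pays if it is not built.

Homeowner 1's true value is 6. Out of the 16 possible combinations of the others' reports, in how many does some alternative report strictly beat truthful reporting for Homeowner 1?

Others report (14, 14): truth gives 0; report 4 gives 2 > 0. Violating.
Others report (4, 4): truth gives 0; no alternative beats it.
Others report (4, 6): truth gives 0; no alternative beats it.
(Checking all 16 profiles: 1 has a profitable deviation, 15 do not.)

1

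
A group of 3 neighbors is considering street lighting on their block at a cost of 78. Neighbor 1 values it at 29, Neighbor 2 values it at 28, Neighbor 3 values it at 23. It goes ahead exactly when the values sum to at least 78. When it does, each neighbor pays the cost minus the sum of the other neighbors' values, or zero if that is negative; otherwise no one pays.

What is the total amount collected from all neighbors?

Total value 80 ≥ cost 78, so it is built.
Neighbor 1: others sum to 51; max(0, 78 - 51) = 27.
Neighbor 2: others sum to 52; max(0, 78 - 52) = 26.
Neighbor 3: others sum to 57; max(0, 78 - 57) = 21.
Total collected = 27 + 26 + 21 = 74.

74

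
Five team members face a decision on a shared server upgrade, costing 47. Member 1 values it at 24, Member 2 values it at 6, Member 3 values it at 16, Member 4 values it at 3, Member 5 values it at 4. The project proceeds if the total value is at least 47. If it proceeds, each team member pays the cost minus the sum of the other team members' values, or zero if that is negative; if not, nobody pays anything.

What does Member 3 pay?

10

Total value 53 ≥ cost 47, so the project is built.
The other team members' values sum to 37.
Cost minus that sum is 47 - 37 = 10.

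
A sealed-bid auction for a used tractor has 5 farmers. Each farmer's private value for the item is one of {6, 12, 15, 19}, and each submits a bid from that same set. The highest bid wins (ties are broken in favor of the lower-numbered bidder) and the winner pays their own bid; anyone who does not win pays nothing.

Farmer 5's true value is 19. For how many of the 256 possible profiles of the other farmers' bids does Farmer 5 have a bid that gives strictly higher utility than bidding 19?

16

Others bid (6, 6, 6, 6): truth gives 0; bid 12 gives 7 > 0. Violating.
Others bid (6, 6, 6, 12): truth gives 0; bid 15 gives 4 > 0. Violating.
Others bid (6, 6, 12, 6): truth gives 0; bid 15 gives 4 > 0. Violating.
Others bid (6, 6, 12, 12): truth gives 0; bid 15 gives 4 > 0. Violating.
Others bid (6, 6, 6, 15): truth gives 0; no alternative beats it.
Others bid (6, 6, 6, 19): truth gives 0; no alternative beats it.
(Checking all 256 profiles: 16 have a profitable deviation, 240 do not.)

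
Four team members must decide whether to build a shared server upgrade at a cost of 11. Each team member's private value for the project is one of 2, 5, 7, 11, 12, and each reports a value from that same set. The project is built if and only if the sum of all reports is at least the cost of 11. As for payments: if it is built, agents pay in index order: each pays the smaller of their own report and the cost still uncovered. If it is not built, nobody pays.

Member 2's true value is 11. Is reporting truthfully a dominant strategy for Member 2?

No

Consider the case where Member 1 reports 2, Member 3 reports 2 and Member 4 reports 2.
Truthful report 11: project built, pays 9, utility 11 - 9 = 2.
Report 5 instead: project built, pays 5, utility 11 - 5 = 6.
Since 6 > 2, reporting 5 is strictly better here, so truthful reporting is not dominant.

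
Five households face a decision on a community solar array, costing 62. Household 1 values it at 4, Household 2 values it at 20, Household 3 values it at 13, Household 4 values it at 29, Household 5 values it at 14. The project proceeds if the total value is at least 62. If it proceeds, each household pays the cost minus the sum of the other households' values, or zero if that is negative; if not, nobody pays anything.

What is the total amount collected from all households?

Total value 80 ≥ cost 62, so it is built.
Household 1: others sum to 76; max(0, 62 - 76) = 0.
Household 2: others sum to 60; max(0, 62 - 60) = 2.
Household 3: others sum to 67; max(0, 62 - 67) = 0.
Household 4: others sum to 51; max(0, 62 - 51) = 11.
Household 5: others sum to 66; max(0, 62 - 66) = 0.
Total collected = 0 + 2 + 0 + 11 + 0 = 13.

13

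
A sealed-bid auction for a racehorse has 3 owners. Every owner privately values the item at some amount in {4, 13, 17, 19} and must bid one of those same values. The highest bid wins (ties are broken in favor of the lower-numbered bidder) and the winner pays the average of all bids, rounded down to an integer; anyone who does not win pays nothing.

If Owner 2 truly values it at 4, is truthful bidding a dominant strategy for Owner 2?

Check each profile of the others' bids and compare truth against every alternative bid.
Others bid (4, 13): truth gives 0, best alternative gives -6.
Others bid (4, 4): truth gives 0, best alternative gives -3.
Others bid (4, 17): truth gives 0, best alternative gives 0.
Others bid (4, 19): truth gives 0, best alternative gives 0.
Others bid (13, 4): truth gives 0, best alternative gives 0.
Others bid (13, 13): truth gives 0, best alternative gives 0.
(Remaining 10 profiles checked similarly; truth is weakly best in each.)
In every case the truthful bid is at least as good as any alternative, so it is a dominant strategy.

Yes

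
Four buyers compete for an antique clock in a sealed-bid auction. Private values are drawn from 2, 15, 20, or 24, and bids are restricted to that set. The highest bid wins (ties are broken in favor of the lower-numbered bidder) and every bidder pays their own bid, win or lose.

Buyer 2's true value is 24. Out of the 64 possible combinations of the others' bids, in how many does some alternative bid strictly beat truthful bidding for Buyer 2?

34

Others bid (2, 2, 2): truth gives 0; bid 15 gives 9 > 0. Violating.
Others bid (2, 2, 15): truth gives 0; bid 15 gives 9 > 0. Violating.
Others bid (2, 2, 20): truth gives 0; bid 20 gives 4 > 0. Violating.
Others bid (2, 15, 2): truth gives 0; bid 15 gives 9 > 0. Violating.
Others bid (2, 2, 24): truth gives 0; no alternative beats it.
Others bid (2, 15, 24): truth gives 0; no alternative beats it.
(Checking all 64 profiles: 34 have a profitable deviation, 30 do not.)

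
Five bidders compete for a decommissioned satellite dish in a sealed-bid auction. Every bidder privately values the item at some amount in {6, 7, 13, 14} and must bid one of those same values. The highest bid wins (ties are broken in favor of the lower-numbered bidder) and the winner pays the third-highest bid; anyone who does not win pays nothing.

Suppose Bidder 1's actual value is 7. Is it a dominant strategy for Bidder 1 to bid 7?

No

Consider the case where Bidder 2 bids 6, Bidder 3 bids 6, Bidder 4 bids 6 and Bidder 5 bids 13.
Truthful bid 7: loses, pays 0, utility 0.
Bid 13 instead: wins, pays 6, utility 7 - 6 = 1.
Since 1 > 0, bidding 13 is strictly better here, so truthful bidding is not dominant.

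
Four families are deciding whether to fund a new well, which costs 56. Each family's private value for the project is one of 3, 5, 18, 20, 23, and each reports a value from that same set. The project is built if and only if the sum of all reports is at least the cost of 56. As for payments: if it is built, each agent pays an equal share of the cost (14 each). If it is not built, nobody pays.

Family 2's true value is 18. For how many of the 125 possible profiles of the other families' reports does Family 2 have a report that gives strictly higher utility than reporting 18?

3

Others report (5, 5, 23): truth gives 0; report 23 gives 4 > 0. Violating.
Others report (5, 23, 5): truth gives 0; report 23 gives 4 > 0. Violating.
Others report (23, 5, 5): truth gives 0; report 23 gives 4 > 0. Violating.
Others report (3, 3, 3): truth gives 0; no alternative beats it.
Others report (3, 3, 5): truth gives 0; no alternative beats it.
(Checking all 125 profiles: 3 have a profitable deviation, 122 do not.)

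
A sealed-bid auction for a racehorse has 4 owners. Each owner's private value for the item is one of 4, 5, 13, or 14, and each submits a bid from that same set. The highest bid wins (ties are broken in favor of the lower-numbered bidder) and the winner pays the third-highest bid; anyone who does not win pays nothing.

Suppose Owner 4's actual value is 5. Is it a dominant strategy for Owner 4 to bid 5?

No

Consider the case where Owner 1 bids 4, Owner 2 bids 4 and Owner 3 bids 5.
Truthful bid 5: loses, pays 0, utility 0.
Bid 13 instead: wins, pays 4, utility 5 - 4 = 1.
Since 1 > 0, bidding 13 is strictly better here, so truthful bidding is not dominant.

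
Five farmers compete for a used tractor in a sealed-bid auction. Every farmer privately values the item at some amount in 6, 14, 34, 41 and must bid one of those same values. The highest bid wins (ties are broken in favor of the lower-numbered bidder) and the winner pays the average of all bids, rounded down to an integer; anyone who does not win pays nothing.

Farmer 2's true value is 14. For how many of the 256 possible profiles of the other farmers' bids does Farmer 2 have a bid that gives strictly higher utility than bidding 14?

1

Others bid (14, 6, 6, 6): truth gives 0; bid 34 gives 1 > 0. Violating.
Others bid (6, 6, 6, 6): truth gives 7; no alternative beats it.
Others bid (6, 6, 6, 14): truth gives 5; no alternative beats it.
(Checking all 256 profiles: 1 has a profitable deviation, 255 do not.)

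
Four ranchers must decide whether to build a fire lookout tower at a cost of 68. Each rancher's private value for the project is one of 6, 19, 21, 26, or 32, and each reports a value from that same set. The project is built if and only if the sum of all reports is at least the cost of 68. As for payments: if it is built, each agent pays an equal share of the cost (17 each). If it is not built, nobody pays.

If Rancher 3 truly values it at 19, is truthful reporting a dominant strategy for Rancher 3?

No

Consider the case where Rancher 1 reports 6, Rancher 2 reports 6 and Rancher 4 reports 26.
Truthful report 19: project not built, utility 0.
Report 32 instead: project built, pays 17, utility 19 - 17 = 2.
Since 2 > 0, reporting 32 is strictly better here, so truthful reporting is not dominant.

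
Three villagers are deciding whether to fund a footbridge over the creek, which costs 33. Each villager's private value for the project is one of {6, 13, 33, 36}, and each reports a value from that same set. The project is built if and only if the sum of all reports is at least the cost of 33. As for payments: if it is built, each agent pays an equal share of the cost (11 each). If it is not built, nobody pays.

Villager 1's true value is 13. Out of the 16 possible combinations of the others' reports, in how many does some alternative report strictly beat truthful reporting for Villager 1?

Others report (6, 6): truth gives 0; report 33 gives 2 > 0. Violating.
Others report (6, 13): truth gives 0; report 33 gives 2 > 0. Violating.
Others report (13, 6): truth gives 0; report 33 gives 2 > 0. Violating.
Others report (6, 33): truth gives 2; no alternative beats it.
Others report (6, 36): truth gives 2; no alternative beats it.
(Checking all 16 profiles: 3 have a profitable deviation, 13 do not.)

3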